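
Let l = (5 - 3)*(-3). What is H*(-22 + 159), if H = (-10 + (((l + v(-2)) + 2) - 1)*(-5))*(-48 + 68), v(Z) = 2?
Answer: 13700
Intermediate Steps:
l = -6 (l = 2*(-3) = -6)
H = 100 (H = (-10 + (((-6 + 2) + 2) - 1)*(-5))*(-48 + 68) = (-10 + ((-4 + 2) - 1)*(-5))*20 = (-10 + (-2 - 1)*(-5))*20 = (-10 - 3*(-5))*20 = (-10 + 15)*20 = 5*20 = 100)
H*(-22 + 159) = 100*(-22 + 159) = 100*137 = 13700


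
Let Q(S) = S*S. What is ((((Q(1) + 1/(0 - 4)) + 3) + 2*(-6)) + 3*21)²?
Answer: 47961/16 ≈ 2997.6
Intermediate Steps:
Q(S) = S²
((((Q(1) + 1/(0 - 4)) + 3) + 2*(-6)) + 3*21)² = ((((1² + 1/(0 - 4)) + 3) + 2*(-6)) + 3*21)² = ((((1 + 1/(-4)) + 3) - 12) + 63)² = ((((1 - ¼) + 3) - 12) + 63)² = (((¾ + 3) - 12) + 63)² = ((15/4 - 12) + 63)² = (-33/4 + 63)² = (219/4)² = 47961/16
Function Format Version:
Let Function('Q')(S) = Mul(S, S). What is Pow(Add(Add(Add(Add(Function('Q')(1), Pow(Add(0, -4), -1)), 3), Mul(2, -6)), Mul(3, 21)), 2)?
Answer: Rational(47961, 16) ≈ 2997.6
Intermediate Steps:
Function('Q')(S) = Pow(S, 2)
Pow(Add(Add(Add(Add(Function('Q')(1), Pow(Add(0, -4), -1)), 3), Mul(2, -6)), Mul(3, 21)), 2) = Pow(Add(Add(Add(Add(Pow(1, 2), Pow(Add(0, -4), -1)), 3), Mul(2, -6)), Mul(3, 21)), 2) = Pow(Add(Add(Add(Add(1, Pow(-4, -1)), 3), -12), 63), 2) = Pow(Add(Add(Add(Add(1, Rational(-1, 4)), 3), -12), 63), 2) = Pow(Add(Add(Add(Rational(3, 4), 3), -12), 63), 2) = Pow(Add(Add(Rational(15, 4), -12), 63), 2) = Pow(Add(Rational(-33, 4), 63), 2) = Pow(Rational(219, 4), 2) = Rational(47961, 16)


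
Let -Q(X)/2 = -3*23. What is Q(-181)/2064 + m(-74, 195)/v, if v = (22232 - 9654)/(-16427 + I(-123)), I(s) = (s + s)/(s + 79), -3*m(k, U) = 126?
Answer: 1306501969/23797576 ≈ 54.901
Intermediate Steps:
m(k, U) = -42 (m(k, U) = -1/3*126 = -42)
I(s) = 2*s/(79 + s) (I(s) = (2*s)/(79 + s) = 2*s/(79 + s))
Q(X) = 138 (Q(X) = -(-6)*23 = -2*(-69) = 138)
v = -276716/361271 (v = (22232 - 9654)/(-16427 + 2*(-123)/(79 - 123)) = 12578/(-16427 + 2*(-123)/(-44)) = 12578/(-16427 + 2*(-123)*(-1/44)) = 12578/(-16427 + 123/22) = 12578/(-361271/22) = 12578*(-22/361271) = -276716/361271 ≈ -0.76595)
Q(-181)/2064 + m(-74, 195)/v = 138/2064 - 42/(-276716/361271) = 138*(1/2064) - 42*(-361271/276716) = 23/344 + 7586691/138358 = 1306501969/23797576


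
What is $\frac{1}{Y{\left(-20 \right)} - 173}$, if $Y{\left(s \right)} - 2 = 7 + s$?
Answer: $- \frac{1}{184} \approx -0.0054348$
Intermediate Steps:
$Y{\left(s \right)} = 9 + s$ ($Y{\left(s \right)} = 2 + \left(7 + s\right) = 9 + s$)
$\frac{1}{Y{\left(-20 \right)} - 173} = \frac{1}{\left(9 - 20\right) - 173} = \frac{1}{-11 - 173} = \frac{1}{-184} = - \frac{1}{184}$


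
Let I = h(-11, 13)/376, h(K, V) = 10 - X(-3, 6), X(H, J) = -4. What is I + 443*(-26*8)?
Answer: -17323065/188 ≈ -92144.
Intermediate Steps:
h(K, V) = 14 (h(K, V) = 10 - 1*(-4) = 10 + 4 = 14)
I = 7/188 (I = 14/376 = 14*(1/376) = 7/188 ≈ 0.037234)
I + 443*(-26*8) = 7/188 + 443*(-26*8) = 7/188 + 443*(-208) = 7/188 - 92144 = -17323065/188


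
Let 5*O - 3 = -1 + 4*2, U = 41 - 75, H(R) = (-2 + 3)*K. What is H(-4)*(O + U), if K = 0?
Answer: 0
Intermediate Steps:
H(R) = 0 (H(R) = (-2 + 3)*0 = 1*0 = 0)
U = -34
O = 2 (O = ⅗ + (-1 + 4*2)/5 = ⅗ + (-1 + 8)/5 = ⅗ + (⅕)*7 = ⅗ + 7/5 = 2)
H(-4)*(O + U) = 0*(2 - 34) = 0*(-32) = 0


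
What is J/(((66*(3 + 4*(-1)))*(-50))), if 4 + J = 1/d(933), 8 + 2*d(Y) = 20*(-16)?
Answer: -219/180400 ≈ -0.0012140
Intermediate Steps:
d(Y) = -164 (d(Y) = -4 + (20*(-16))/2 = -4 + (1/2)*(-320) = -4 - 160 = -164)
J = -657/164 (J = -4 + 1/(-164) = -4 - 1/164 = -657/164 ≈ -4.0061)
J/(((66*(3 + 4*(-1)))*(-50))) = -657*(-1/(3300*(3 + 4*(-1))))/164 = -657*(-1/(3300*(3 - 4)))/164 = -657/(164*((66*(-1))*(-50))) = -657/(164*((-66*(-50)))) = -657/164/3300 = -657/164*1/3300 = -219/180400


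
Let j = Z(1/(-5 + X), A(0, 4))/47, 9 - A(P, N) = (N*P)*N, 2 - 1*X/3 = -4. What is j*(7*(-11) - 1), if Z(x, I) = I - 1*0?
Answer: -702/47 ≈ -14.936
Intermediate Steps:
X = 18 (X = 6 - 3*(-4) = 6 + 12 = 18)
A(P, N) = 9 - P*N² (A(P, N) = 9 - N*P*N = 9 - P*N²)
Z(x, I) = I (Z(x, I) = I + 0 = I)
j = 9/47 (j = (9 - 1*0*4²)/47 = (9 - 1*0*16)*(1/47) = (9 + 0)*(1/47) = 9*(1/47) = 9/47 ≈ 0.19149)
j*(7*(-11) - 1) = 9*(7*(-11) - 1)/47 = 9*(-77 - 1)/47 = (9/47)*(-78) = -702/47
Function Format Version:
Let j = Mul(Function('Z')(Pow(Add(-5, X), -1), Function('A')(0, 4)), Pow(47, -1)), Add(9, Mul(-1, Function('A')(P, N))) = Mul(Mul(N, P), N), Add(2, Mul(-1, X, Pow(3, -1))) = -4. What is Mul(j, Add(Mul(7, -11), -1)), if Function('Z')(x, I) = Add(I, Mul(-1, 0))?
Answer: Rational(-702, 47) ≈ -14.936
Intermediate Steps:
X = 18 (X = Add(6, Mul(-3, -4)) = Add(6, 12) = 18)
Function('A')(P, N) = Add(9, Mul(-1, P, Pow(N, 2))) (Function('A')(P, N) = Add(9, Mul(-1, Mul(Mul(N, P), N))) = Add(9, Mul(-1, Mul(P, Pow(N, 2)))) = Add(9, Mul(-1, P, Pow(N, 2))))
Function('Z')(x, I) = I (Function('Z')(x, I) = Add(I, 0) = I)
j = Rational(9, 47) (j = Mul(Add(9, Mul(-1, 0, Pow(4, 2))), Pow(47, -1)) = Mul(Add(9, Mul(-1, 0, 16)), Rational(1, 47)) = Mul(Add(9, 0), Rational(1, 47)) = Mul(9, Rational(1, 47)) = Rational(9, 47) ≈ 0.19149)
Mul(j, Add(Mul(7, -11), -1)) = Mul(Rational(9, 47), Add(Mul(7, -11), -1)) = Mul(Rational(9, 47), Add(-77, -1)) = Mul(Rational(9, 47), -78) = Rational(-702, 47)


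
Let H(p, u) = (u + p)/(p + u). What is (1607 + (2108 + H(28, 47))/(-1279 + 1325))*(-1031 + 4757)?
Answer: 6158511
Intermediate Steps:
H(p, u) = 1 (H(p, u) = (p + u)/(p + u) = 1)
(1607 + (2108 + H(28, 47))/(-1279 + 1325))*(-1031 + 4757) = (1607 + (2108 + 1)/(-1279 + 1325))*(-1031 + 4757) = (1607 + 2109/46)*3726 = (76031/46)*3726 = 6158511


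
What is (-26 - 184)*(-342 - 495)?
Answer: 175770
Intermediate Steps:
(-26 - 184)*(-342 - 495) = -210*(-837) = 175770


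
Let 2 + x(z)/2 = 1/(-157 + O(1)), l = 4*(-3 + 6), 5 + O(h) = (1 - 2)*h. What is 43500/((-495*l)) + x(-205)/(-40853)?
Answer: -4827738529/659244861 ≈ -7.3231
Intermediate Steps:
O(h) = -5 - h (O(h) = -5 + (1 - 2)*h = -5 - h)
l = 12 (l = 4*3 = 12)
x(z) = -654/163 (x(z) = -4 + 2/(-157 + (-5 - 1*1)) = -4 + 2/(-157 + (-5 - 1)) = -4 + 2/(-157 - 6) = -4 + 2/(-163) = -4 + 2*(-1/163) = -4 - 2/163 = -654/163)
43500/((-495*l)) + x(-205)/(-40853) = 43500/((-495*12)) - 654/163/(-40853) = 43500/(-5940) - 654/163*(-1/40853) = 43500*(-1/5940) + 654/6659039 = -725/99 + 654/6659039 = -4827738529/659244861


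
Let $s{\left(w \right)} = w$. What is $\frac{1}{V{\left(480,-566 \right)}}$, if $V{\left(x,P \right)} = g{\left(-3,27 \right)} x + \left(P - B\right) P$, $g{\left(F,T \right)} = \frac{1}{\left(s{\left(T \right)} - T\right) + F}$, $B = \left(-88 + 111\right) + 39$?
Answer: $\frac{1}{355288} \approx 2.8146 \cdot 10^{-6}$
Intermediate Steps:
$B = 62$ ($B = 23 + 39 = 62$)
$g{\left(F,T \right)} = \frac{1}{F}$ ($g{\left(F,T \right)} = \frac{1}{\left(T - T\right) + F} = \frac{1}{0 + F} = \frac{1}{F}$)
$V{\left(x,P \right)} = - \frac{x}{3} + P \left(-62 + P\right)$ ($V{\left(x,P \right)} = \frac{x}{-3} + \left(P - 62\right) P = - \frac{x}{3} + \left(P - 62\right) P = - \frac{x}{3} + \left(-62 + P\right) P = - \frac{x}{3} + P \left(-62 + P\right)$)
$\frac{1}{V{\left(480,-566 \right)}} = \frac{1}{\left(-566\right)^{2} - -35092 - 160} = \frac{1}{320356 + 35092 - 160} = \frac{1}{355288}$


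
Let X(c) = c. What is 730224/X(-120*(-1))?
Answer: 30426/5 ≈ 6085.2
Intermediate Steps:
730224/X(-120*(-1)) = 730224/((-120*(-1))) = 730224/120 = 730224*(1/120) = 30426/5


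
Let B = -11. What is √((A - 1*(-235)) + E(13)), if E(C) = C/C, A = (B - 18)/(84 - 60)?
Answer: 7*√690/12 ≈ 15.323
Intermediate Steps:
A = -29/24 (A = (-11 - 18)/(84 - 60) = -29/24 ≈ -1.2083)
E(C) = 1
√((A - 1*(-235)) + E(13)) = √((-29/24 - 1*(-235)) + 1) = √((-29/24 + 235) + 1) = √(5611/24 + 1) = √(5635/24) = 7*√690/12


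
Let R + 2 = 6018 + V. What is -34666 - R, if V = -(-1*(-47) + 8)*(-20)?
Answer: -41782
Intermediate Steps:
V = 1100 (V = -(47 + 8)*(-20) = -55*(-20) = -1*(-1100) = 1100)
R = 7116 (R = -2 + (6018 + 1100) = -2 + 7118 = 7116)
-34666 - R = -34666 - 1*7116 = -34666 - 7116 = -41782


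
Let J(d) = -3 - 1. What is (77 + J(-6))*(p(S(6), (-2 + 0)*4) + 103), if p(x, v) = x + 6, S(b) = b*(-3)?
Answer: 6643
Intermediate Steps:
J(d) = -4
S(b) = -3*b
p(x, v) = 6 + x
(77 + J(-6))*(p(S(6), (-2 + 0)*4) + 103) = (77 - 4)*((6 - 3*6) + 103) = 73*((6 - 18) + 103) = 73*(-12 + 103) = 73*91 = 6643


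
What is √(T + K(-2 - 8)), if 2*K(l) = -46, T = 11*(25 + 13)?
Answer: √395 ≈ 19.875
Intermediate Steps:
T = 418 (T = 11*38 = 418)
K(l) = -23 (K(l) = (½)*(-46) = -23)
√(T + K(-2 - 8)) = √(418 - 23) = √395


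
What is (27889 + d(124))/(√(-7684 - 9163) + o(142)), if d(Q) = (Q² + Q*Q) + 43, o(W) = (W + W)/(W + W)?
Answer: 14671/4212 - 14671*I*√16847/4212 ≈ 3.4831 - 452.1*I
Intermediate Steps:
o(W) = 1 (o(W) = (2*W)/((2*W)) = (2*W)*(1/(2*W)) = 1)
d(Q) = 43 + 2*Q² (d(Q) = (Q² + Q²) + 43 = 2*Q² + 43 = 43 + 2*Q²)
(27889 + d(124))/(√(-7684 - 9163) + o(142)) = (27889 + (43 + 2*124²))/(√(-7684 - 9163) + 1) = (27889 + (43 + 2*15376))/(√(-16847) + 1) = (27889 + (43 + 30752))/(I*√16847 + 1) = (27889 + 30795)/(1 + I*√16847) = 58684/(1 + I*√16847)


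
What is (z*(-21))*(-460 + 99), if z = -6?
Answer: -45486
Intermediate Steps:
(z*(-21))*(-460 + 99) = (-6*(-21))*(-460 + 99) = 126*(-361) = -45486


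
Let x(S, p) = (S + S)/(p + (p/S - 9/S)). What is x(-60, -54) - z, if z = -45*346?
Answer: 5497010/353 ≈ 15572.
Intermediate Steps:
z = -15570
x(S, p) = 2*S/(p - 9/S + p/S) (x(S, p) = (2*S)/(p + (-9/S + p/S)) = (2*S)/(p - 9/S + p/S) = 2*S/(p - 9/S + p/S))
x(-60, -54) - z = 2*(-60)²/(-9 - 54 - 60*(-54)) - 1*(-15570) = 2*3600/(-9 - 54 + 3240) + 15570 = 2*3600/3177 + 15570 = 2*3600*(1/3177) + 15570 = 800/353 + 15570 = 5497010/353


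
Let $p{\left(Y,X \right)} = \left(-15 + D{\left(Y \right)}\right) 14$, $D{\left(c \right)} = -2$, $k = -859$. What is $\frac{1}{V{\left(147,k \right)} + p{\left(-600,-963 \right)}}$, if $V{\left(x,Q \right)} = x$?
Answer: $- \frac{1}{91} \approx -0.010989$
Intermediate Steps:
$p{\left(Y,X \right)} = -238$ ($p{\left(Y,X \right)} = \left(-15 - 2\right) 14 = \left(-17\right) 14 = -238$)
$\frac{1}{V{\left(147,k \right)} + p{\left(-600,-963 \right)}} = \frac{1}{147 - 238} = \frac{1}{-91} = - \frac{1}{91}$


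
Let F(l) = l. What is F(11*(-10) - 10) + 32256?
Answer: 32136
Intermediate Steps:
F(11*(-10) - 10) + 32256 = (11*(-10) - 10) + 32256 = (-110 - 10) + 32256 = -120 + 32256 = 32136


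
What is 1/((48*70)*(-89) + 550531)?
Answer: 1/251491 ≈ 3.9763e-6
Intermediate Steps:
1/((48*70)*(-89) + 550531) = 1/(3360*(-89) + 550531) = 1/(-299040 + 550531) = 1/251491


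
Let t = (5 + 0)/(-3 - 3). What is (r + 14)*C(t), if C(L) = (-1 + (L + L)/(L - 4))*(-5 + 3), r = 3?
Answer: 646/29 ≈ 22.276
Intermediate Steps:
t = -⅚ (t = 5/(-6) = 5*(-⅙) = -⅚ ≈ -0.83333)
C(L) = 2 - 4*L/(-4 + L) (C(L) = (-1 + (2*L)/(-4 + L))*(-2) = (-1 + 2*L/(-4 + L))*(-2) = 2 - 4*L/(-4 + L))
(r + 14)*C(t) = (3 + 14)*(2*(-4 - 1*(-⅚))/(-4 - ⅚)) = 17*(2*(-4 + ⅚)/(-29/6)) = 17*(2*(-6/29)*(-19/6)) = 17*(38/29) = 646/29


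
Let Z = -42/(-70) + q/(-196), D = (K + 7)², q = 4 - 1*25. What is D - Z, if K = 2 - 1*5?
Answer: 2141/140 ≈ 15.293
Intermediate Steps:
K = -3 (K = 2 - 5 = -3)
q = -21 (q = 4 - 25 = -21)
D = 16 (D = (-3 + 7)² = 4² = 16)
Z = 99/140 (Z = -42/(-70) - 21/(-196) = -42*(-1/70) - 21*(-1/196) = ⅗ + 3/28 = 99/140 ≈ 0.70714)
D - Z = 16 - 1*99/140 = 16 - 99/140 = 2141/140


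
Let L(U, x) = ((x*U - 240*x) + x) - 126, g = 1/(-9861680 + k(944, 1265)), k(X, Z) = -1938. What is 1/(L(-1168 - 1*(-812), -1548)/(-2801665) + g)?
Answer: -27634553323970/9083743980877 ≈ -3.0422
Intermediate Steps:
g = -1/9863618 (g = 1/(-9861680 - 1938) = 1/(-9863618) = -1/9863618 ≈ -1.0138e-7)
L(U, x) = -126 - 239*x + U*x (L(U, x) = ((U*x - 240*x) + x) - 126 = ((-240*x + U*x) + x) - 126 = (-239*x + U*x) - 126 = -126 - 239*x + U*x)
1/(L(-1168 - 1*(-812), -1548)/(-2801665) + g) = 1/((-126 - 239*(-1548) + (-1168 - 1*(-812))*(-1548))/(-2801665) - 1/9863618) = 1/((-126 + 369972 + (-1168 + 812)*(-1548))*(-1/2801665) - 1/9863618) = 1/((-126 + 369972 - 356*(-1548))*(-1/2801665) - 1/9863618) = 1/((-126 + 369972 + 551088)*(-1/2801665) - 1/9863618) = 1/(920934*(-1/2801665) - 1/9863618) = 1/(-920934/2801665 - 1/9863618) = 1/(-9083743980877/27634553323970) = -27634553323970/9083743980877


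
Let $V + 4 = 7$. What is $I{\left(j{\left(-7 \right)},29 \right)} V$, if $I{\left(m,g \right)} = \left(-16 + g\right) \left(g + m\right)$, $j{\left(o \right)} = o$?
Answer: $858$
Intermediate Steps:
$V = 3$ ($V = -4 + 7 = 3$)
$I{\left(j{\left(-7 \right)},29 \right)} V = \left(29^{2} - 464 - -112 + 29 \left(-7\right)\right) 3 = \left(841 - 464 + 112 - 203\right) 3 = 286 \cdot 3 = 858$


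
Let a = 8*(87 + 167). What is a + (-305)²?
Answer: 95057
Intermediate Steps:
a = 2032 (a = 8*254 = 2032)
a + (-305)² = 2032 + (-305)² = 2032 + 93025 = 95057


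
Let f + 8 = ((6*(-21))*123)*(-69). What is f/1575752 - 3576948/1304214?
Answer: -353476375595/171259818244 ≈ -2.0640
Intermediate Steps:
f = 1069354 (f = -8 + ((6*(-21))*123)*(-69) = -8 - 126*123*(-69) = -8 - 15498*(-69) = -8 + 1069362 = 1069354)
f/1575752 - 3576948/1304214 = 1069354/1575752 - 3576948/1304214 = 1069354*(1/1575752) - 3576948*1/1304214 = 534677/787876 - 596158/217369 = -353476375595/171259818244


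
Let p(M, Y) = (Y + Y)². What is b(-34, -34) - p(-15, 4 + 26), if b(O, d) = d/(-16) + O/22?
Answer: -316749/88 ≈ -3599.4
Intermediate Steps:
p(M, Y) = 4*Y² (p(M, Y) = (2*Y)² = 4*Y²)
b(O, d) = -d/16 + O/22 (b(O, d) = d*(-1/16) + O*(1/22) = -d/16 + O/22)
b(-34, -34) - p(-15, 4 + 26) = (-1/16*(-34) + (1/22)*(-34)) - 4*(4 + 26)² = (17/8 - 17/11) - 4*30² = 51/88 - 4*900 = 51/88 - 1*3600 = 51/88 - 3600 = -316749/88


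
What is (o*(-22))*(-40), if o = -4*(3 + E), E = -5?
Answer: 7040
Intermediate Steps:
o = 8 (o = -4*(3 - 5) = -4*(-2) = 8)
(o*(-22))*(-40) = (8*(-22))*(-40) = -176*(-40) = 7040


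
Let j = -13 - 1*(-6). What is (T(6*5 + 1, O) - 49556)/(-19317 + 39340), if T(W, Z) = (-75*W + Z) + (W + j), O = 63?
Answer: -51794/20023 ≈ -2.5867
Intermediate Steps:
j = -7 (j = -13 + 6 = -7)
T(W, Z) = -7 + Z - 74*W (T(W, Z) = (-75*W + Z) + (W - 7) = (Z - 75*W) + (-7 + W) = -7 + Z - 74*W)
(T(6*5 + 1, O) - 49556)/(-19317 + 39340) = ((-7 + 63 - 74*(6*5 + 1)) - 49556)/(-19317 + 39340) = ((-7 + 63 - 74*(30 + 1)) - 49556)/20023 = ((-7 + 63 - 74*31) - 49556)*(1/20023) = ((-7 + 63 - 2294) - 49556)*(1/20023) = (-2238 - 49556)*(1/20023) = -51794*1/20023 = -51794/20023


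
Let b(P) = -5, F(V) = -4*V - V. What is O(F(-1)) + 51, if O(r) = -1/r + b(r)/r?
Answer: 249/5 ≈ 49.800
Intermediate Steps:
F(V) = -5*V
O(r) = -6/r (O(r) = -1/r - 5/r = -6/r)
O(F(-1)) + 51 = -6/((-5*(-1))) + 51 = -6/5 + 51 = 249/5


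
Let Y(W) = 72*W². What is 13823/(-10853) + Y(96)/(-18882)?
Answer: -414585319/11384797 ≈ -36.416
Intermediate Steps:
13823/(-10853) + Y(96)/(-18882) = 13823/(-10853) + (72*96²)/(-18882) = 13823*(-1/10853) + (72*9216)*(-1/18882) = -13823/10853 + 663552*(-1/18882) = -13823/10853 - 36864/1049 = -414585319/11384797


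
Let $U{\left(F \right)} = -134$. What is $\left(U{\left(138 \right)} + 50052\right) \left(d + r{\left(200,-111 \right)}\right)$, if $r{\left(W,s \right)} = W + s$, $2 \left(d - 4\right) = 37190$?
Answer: $932867584$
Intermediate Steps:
$d = 18599$ ($d = 4 + \frac{1}{2} \cdot 37190 = 4 + 18595 = 18599$)
$\left(U{\left(138 \right)} + 50052\right) \left(d + r{\left(200,-111 \right)}\right) = \left(-134 + 50052\right) \left(18599 + \left(200 - 111\right)\right) = 49918 \left(18599 + 89\right) = 49918 \cdot 18688 = 932867584$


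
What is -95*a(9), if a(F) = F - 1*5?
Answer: -380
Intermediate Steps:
a(F) = -5 + F (a(F) = F - 5 = -5 + F)
-95*a(9) = -95*(-5 + 9) = -95*4 = -380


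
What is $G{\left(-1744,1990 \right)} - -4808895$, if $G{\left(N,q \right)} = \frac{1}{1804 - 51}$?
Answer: $\frac{8429992936}{1753} \approx 4.8089 \cdot 10^{6}$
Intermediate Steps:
$G{\left(N,q \right)} = \frac{1}{1753}$
$G{\left(-1744,1990 \right)} - -4808895 = \frac{1}{1753} - -4808895 = \frac{1}{1753} + 4808895 = \frac{8429992936}{1753}$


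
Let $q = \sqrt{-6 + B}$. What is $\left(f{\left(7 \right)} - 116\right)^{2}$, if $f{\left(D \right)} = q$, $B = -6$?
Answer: $13444 - 464 i \sqrt{3} \approx 13444.0 - 803.67 i$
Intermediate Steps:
$q = 2 i \sqrt{3}$ ($q = \sqrt{-6 - 6} = \sqrt{-12} = 2 i \sqrt{3} \approx 3.4641 i$)
$f{\left(D \right)} = 2 i \sqrt{3}$
$\left(f{\left(7 \right)} - 116\right)^{2} = \left(2 i \sqrt{3} - 116\right)^{2} = \left(-116 + 2 i \sqrt{3}\right)^{2}$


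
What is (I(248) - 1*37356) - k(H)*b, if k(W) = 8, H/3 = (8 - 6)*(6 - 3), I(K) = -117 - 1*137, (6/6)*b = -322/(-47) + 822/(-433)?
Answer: -766207446/20351 ≈ -37650.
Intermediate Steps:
b = 100792/20351 (b = -322/(-47) + 822/(-433) = -322*(-1/47) + 822*(-1/433) = 322/47 - 822/433 = 100792/20351 ≈ 4.9527)
I(K) = -254 (I(K) = -117 - 137 = -254)
H = 18 (H = 3*((8 - 6)*(6 - 3)) = 3*(2*3) = 3*6 = 18)
(I(248) - 1*37356) - k(H)*b = (-254 - 1*37356) - 8*100792/20351 = (-254 - 37356) - 1*806336/20351 = -37610 - 806336/20351 = -766207446/20351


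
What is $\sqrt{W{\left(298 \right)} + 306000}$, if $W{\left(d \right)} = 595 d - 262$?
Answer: $6 \sqrt{13418} \approx 695.02$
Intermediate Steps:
$W{\left(d \right)} = -262 + 595 d$
$\sqrt{W{\left(298 \right)} + 306000} = \sqrt{\left(-262 + 595 \cdot 298\right) + 306000} = \sqrt{\left(-262 + 177310\right) + 306000} = \sqrt{177048 + 306000} = \sqrt{483048} = 6 \sqrt{13418}$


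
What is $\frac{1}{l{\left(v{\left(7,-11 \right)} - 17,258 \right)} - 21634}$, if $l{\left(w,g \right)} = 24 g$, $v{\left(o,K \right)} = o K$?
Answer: $- \frac{1}{15442} \approx -6.4758 \cdot 10^{-5}$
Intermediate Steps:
$v{\left(o,K \right)} = K o$
$\frac{1}{l{\left(v{\left(7,-11 \right)} - 17,258 \right)} - 21634} = \frac{1}{24 \cdot 258 - 21634} = \frac{1}{6192 - 21634} = \frac{1}{-15442} = - \frac{1}{15442}$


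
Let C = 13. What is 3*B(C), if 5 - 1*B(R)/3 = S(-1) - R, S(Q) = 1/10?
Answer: 1611/10 ≈ 161.10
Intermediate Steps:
S(Q) = 1/10
B(R) = 147/10 + 3*R (B(R) = 15 - 3*(1/10 - R) = 15 + (-3/10 + 3*R) = 147/10 + 3*R)
3*B(C) = 3*(147/10 + 3*13) = 3*(147/10 + 39) = 3*(537/10) = 1611/10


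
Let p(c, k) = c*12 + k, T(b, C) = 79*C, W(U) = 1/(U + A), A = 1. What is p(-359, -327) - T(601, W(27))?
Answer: -129859/28 ≈ -4637.8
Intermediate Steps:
W(U) = 1/(1 + U) (W(U) = 1/(U + 1) = 1/(1 + U))
p(c, k) = k + 12*c (p(c, k) = 12*c + k = k + 12*c)
p(-359, -327) - T(601, W(27)) = (-327 + 12*(-359)) - 79/(1 + 27) = (-327 - 4308) - 79/28 = -4635 - 79/28 = -129859/28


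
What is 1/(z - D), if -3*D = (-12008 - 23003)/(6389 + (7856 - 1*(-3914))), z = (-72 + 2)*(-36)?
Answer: 54477/137247029 ≈ 0.00039693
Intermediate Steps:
z = 2520 (z = -70*(-36) = 2520)
D = 35011/54477 (D = -(-12008 - 23003)/(3*(6389 + (7856 - 1*(-3914)))) = -(-35011)/(3*(6389 + (7856 + 3914))) = -(-35011)/(3*(6389 + 11770)) = -(-35011)/(3*18159) = -⅓*(-35011/18159) = 35011/54477 ≈ 0.64267)
1/(z - D) = 1/(2520 - 1*35011/54477) = 1/(2520 - 35011/54477) = 1/(137247029/54477) = 54477/137247029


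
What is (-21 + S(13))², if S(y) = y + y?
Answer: 25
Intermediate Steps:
S(y) = 2*y
(-21 + S(13))² = (-21 + 2*13)² = (-21 + 26)² = 5² = 25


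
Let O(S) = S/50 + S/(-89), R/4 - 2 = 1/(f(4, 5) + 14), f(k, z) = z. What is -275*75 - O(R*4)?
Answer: -871934043/42275 ≈ -20625.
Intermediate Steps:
R = 156/19 (R = 8 + 4/(5 + 14) = 8 + 4/19 = 156/19 ≈ 8.2105)
O(S) = 39*S/4450 (O(S) = S*(1/50) + S*(-1/89) = S/50 - S/89 = 39*S/4450)
-275*75 - O(R*4) = -275*75 - 39*(156/19)*4/4450 = -20625 - 39*624/(4450*19) = -20625 - 1*12168/42275 = -20625 - 12168/42275 = -871934043/42275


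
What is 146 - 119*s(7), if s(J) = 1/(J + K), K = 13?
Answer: 2801/20 ≈ 140.05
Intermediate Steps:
s(J) = 1/(13 + J) (s(J) = 1/(J + 13) = 1/(13 + J))
146 - 119*s(7) = 146 - 119/(13 + 7) = 146 - 119/20 = 2801/20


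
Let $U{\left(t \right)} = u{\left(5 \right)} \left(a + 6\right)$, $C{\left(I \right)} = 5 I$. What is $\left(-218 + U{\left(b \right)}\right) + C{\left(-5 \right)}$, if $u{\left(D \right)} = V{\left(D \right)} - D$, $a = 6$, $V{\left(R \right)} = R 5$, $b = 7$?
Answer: $-3$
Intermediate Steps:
$V{\left(R \right)} = 5 R$
$u{\left(D \right)} = 4 D$ ($u{\left(D \right)} = 5 D - D = 4 D$)
$U{\left(t \right)} = 240$ ($U{\left(t \right)} = 4 \cdot 5 \left(6 + 6\right) = 20 \cdot 12 = 240$)
$\left(-218 + U{\left(b \right)}\right) + C{\left(-5 \right)} = \left(-218 + 240\right) + 5 \left(-5\right) = 22 - 25 = -3$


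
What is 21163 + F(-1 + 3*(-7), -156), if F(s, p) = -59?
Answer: 21104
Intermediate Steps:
21163 + F(-1 + 3*(-7), -156) = 21163 - 59 = 21104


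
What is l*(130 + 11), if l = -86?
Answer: -12126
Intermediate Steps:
l*(130 + 11) = -86*(130 + 11) = -86*141 = -12126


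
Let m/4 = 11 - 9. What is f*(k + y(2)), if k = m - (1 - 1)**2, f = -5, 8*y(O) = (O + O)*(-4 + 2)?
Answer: -35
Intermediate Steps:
y(O) = -O/2 (y(O) = ((O + O)*(-4 + 2))/8 = ((2*O)*(-2))/8 = (-4*O)/8 = -O/2)
m = 8 (m = 4*(11 - 9) = 4*2 = 8)
k = 8 (k = 8 - (1 - 1)**2 = 8 - 1*0**2 = 8 - 1*0 = 8 + 0 = 8)
f*(k + y(2)) = -5*(8 - 1/2*2) = -5*(8 - 1) = -5*7 = -35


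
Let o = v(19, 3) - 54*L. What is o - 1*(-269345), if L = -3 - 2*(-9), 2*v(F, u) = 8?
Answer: 268539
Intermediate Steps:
v(F, u) = 4 (v(F, u) = (½)*8 = 4)
L = 15 (L = -3 + 18 = 15)
o = -806 (o = 4 - 54*15 = 4 - 810 = -806)
o - 1*(-269345) = -806 - 1*(-269345) = -806 + 269345 = 268539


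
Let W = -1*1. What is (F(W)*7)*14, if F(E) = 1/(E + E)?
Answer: -49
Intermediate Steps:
W = -1
F(E) = 1/(2*E)
(F(W)*7)*14 = (((1/2)/(-1))*7)*14 = (((1/2)*(-1))*7)*14 = -1/2*7*14 = -7/2*14 = -49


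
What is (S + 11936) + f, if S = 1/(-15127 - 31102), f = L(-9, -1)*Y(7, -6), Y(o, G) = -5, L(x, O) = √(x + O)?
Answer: 551789343/46229 - 5*I*√10 ≈ 11936.0 - 15.811*I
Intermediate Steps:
L(x, O) = √(O + x)
f = -5*I*√10 (f = √(-1 - 9)*(-5) = √(-10)*(-5) = (I*√10)*(-5) = -5*I*√10 ≈ -15.811*I)
S = -1/46229 (S = 1/(-46229) = -1/46229 ≈ -2.1631e-5)
(S + 11936) + f = (-1/46229 + 11936) - 5*I*√10 = 551789343/46229 - 5*I*√10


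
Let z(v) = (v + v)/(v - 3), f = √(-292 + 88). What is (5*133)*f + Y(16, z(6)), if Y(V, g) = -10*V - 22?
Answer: -182 + 1330*I*√51 ≈ -182.0 + 9498.1*I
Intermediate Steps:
f = 2*I*√51 (f = √(-204) = 2*I*√51 ≈ 14.283*I)
z(v) = 2*v/(-3 + v) (z(v) = (2*v)/(-3 + v) = 2*v/(-3 + v))
Y(V, g) = -22 - 10*V
(5*133)*f + Y(16, z(6)) = (5*133)*(2*I*√51) + (-22 - 10*16) = 665*(2*I*√51) + (-22 - 160) = 1330*I*√51 - 182 = -182 + 1330*I*√51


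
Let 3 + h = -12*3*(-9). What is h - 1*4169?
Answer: -3848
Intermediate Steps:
h = 321 (h = -3 - 12*3*(-9) = -3 - 6*6*(-9) = -3 - 36*(-9) = -3 + 324 = 321)
h - 1*4169 = 321 - 1*4169 = 321 - 4169 = -3848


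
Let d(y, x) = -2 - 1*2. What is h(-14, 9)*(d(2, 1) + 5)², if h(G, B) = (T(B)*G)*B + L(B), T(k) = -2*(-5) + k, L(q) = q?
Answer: -2385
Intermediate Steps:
d(y, x) = -4 (d(y, x) = -2 - 2 = -4)
T(k) = 10 + k
h(G, B) = B + B*G*(10 + B) (h(G, B) = ((10 + B)*G)*B + B = (G*(10 + B))*B + B = B*G*(10 + B) + B = B + B*G*(10 + B))
h(-14, 9)*(d(2, 1) + 5)² = (9*(1 - 14*(10 + 9)))*(-4 + 5)² = (9*(1 - 14*19))*1² = (9*(1 - 266))*1 = (9*(-265))*1 = -2385*1 = -2385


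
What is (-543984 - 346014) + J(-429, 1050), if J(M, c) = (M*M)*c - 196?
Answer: 192352856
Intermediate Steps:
J(M, c) = -196 + c*M**2 (J(M, c) = M**2*c - 196 = c*M**2 - 196 = -196 + c*M**2)
(-543984 - 346014) + J(-429, 1050) = (-543984 - 346014) + (-196 + 1050*(-429)**2) = -889998 + (-196 + 1050*184041) = -889998 + (-196 + 193243050) = -889998 + 193242854 = 192352856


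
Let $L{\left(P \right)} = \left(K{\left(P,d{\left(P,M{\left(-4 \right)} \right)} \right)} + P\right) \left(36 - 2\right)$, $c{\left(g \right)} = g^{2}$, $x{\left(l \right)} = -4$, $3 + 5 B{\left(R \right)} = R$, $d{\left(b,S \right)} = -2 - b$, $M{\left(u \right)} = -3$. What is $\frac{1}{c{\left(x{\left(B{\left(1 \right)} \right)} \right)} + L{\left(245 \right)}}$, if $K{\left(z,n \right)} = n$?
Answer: $- \frac{1}{52} \approx -0.019231$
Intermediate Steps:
$B{\left(R \right)} = - \frac{3}{5} + \frac{R}{5}$
$L{\left(P \right)} = -68$ ($L{\left(P \right)} = \left(\left(-2 - P\right) + P\right) \left(36 - 2\right) = \left(-2\right) 34 = -68$)
$\frac{1}{c{\left(x{\left(B{\left(1 \right)} \right)} \right)} + L{\left(245 \right)}} = \frac{1}{\left(-4\right)^{2} - 68} = \frac{1}{16 - 68} = \frac{1}{-52} = - \frac{1}{52}$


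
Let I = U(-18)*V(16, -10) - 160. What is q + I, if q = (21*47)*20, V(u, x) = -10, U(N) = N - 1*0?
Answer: 19760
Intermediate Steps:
U(N) = N (U(N) = N + 0 = N)
q = 19740 (q = 987*20 = 19740)
I = 20 (I = -18*(-10) - 160 = 180 - 160 = 20)
q + I = 19740 + 20 = 19760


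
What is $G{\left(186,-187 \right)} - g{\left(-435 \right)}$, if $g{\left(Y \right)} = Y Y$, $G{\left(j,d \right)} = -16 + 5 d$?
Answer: $-190176$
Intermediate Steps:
$g{\left(Y \right)} = Y^{2}$
$G{\left(186,-187 \right)} - g{\left(-435 \right)} = \left(-16 + 5 \left(-187\right)\right) - \left(-435\right)^{2} = \left(-16 - 935\right) - 189225 = -951 - 189225 = -190176$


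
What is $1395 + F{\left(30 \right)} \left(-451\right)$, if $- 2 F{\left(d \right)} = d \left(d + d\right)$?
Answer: $407295$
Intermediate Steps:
$F{\left(d \right)} = - d^{2}$ ($F{\left(d \right)} = - \frac{d \left(d + d\right)}{2} = - \frac{d 2 d}{2} = - \frac{2 d^{2}}{2} = - d^{2}$)
$1395 + F{\left(30 \right)} \left(-451\right) = 1395 + - 30^{2} \left(-451\right) = 1395 + \left(-1\right) 900 \left(-451\right) = 1395 - -405900 = 1395 + 405900 = 407295$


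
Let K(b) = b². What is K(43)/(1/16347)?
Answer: 30225603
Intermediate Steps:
K(43)/(1/16347) = 43²/(1/16347) = 1849/(1/16347) = 1849*16347 = 30225603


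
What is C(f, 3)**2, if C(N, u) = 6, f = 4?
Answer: 36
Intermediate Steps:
C(f, 3)**2 = 6**2 = 36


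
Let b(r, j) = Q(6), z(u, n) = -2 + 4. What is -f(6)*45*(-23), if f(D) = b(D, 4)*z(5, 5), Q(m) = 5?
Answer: 10350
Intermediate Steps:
z(u, n) = 2
b(r, j) = 5
f(D) = 10 (f(D) = 5*2 = 10)
-f(6)*45*(-23) = -10*45*(-23) = -450*(-23) = -1*(-10350) = 10350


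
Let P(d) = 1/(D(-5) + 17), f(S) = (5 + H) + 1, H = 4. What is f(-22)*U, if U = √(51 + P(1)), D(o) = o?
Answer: 5*√1839/3 ≈ 71.473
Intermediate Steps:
f(S) = 10 (f(S) = (5 + 4) + 1 = 9 + 1 = 10)
P(d) = 1/12 (P(d) = 1/(-5 + 17) = 1/12)
U = √1839/6 (U = √(51 + 1/12) = √(613/12) = √1839/6 ≈ 7.1473)
f(-22)*U = 10*(√1839/6) = 5*√1839/3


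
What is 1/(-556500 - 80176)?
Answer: -1/636676 ≈ -1.5707e-6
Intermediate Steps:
1/(-556500 - 80176) = 1/(-636676) = -1/636676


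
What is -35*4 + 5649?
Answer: 5509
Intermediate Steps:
-35*4 + 5649 = -140 + 5649 = 5509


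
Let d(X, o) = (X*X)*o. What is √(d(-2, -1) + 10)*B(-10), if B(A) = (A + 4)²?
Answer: 36*√6 ≈ 88.182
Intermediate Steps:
B(A) = (4 + A)²
d(X, o) = o*X² (d(X, o) = X²*o = o*X²)
√(d(-2, -1) + 10)*B(-10) = √(-1*(-2)² + 10)*(4 - 10)² = √(-1*4 + 10)*(-6)² = √(-4 + 10)*36 = √6*36 = 36*√6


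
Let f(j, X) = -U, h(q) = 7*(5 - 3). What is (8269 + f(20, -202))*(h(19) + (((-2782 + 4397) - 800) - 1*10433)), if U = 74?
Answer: -78704780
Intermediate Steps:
h(q) = 14 (h(q) = 7*2 = 14)
f(j, X) = -74 (f(j, X) = -1*74 = -74)
(8269 + f(20, -202))*(h(19) + (((-2782 + 4397) - 800) - 1*10433)) = (8269 - 74)*(14 + (((-2782 + 4397) - 800) - 1*10433)) = 8195*(14 + ((1615 - 800) - 10433)) = 8195*(14 + (815 - 10433)) = 8195*(14 - 9618) = 8195*(-9604) = -78704780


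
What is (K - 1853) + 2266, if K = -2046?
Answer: -1633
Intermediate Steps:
(K - 1853) + 2266 = (-2046 - 1853) + 2266 = -3899 + 2266 = -1633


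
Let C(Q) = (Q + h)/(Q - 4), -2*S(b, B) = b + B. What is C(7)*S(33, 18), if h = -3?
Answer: -34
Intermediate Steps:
S(b, B) = -B/2 - b/2 (S(b, B) = -(b + B)/2 = -(B + b)/2 = -B/2 - b/2)
C(Q) = (-3 + Q)/(-4 + Q) (C(Q) = (Q - 3)/(Q - 4) = (-3 + Q)/(-4 + Q))
C(7)*S(33, 18) = ((-3 + 7)/(-4 + 7))*(-½*18 - ½*33) = (4/3)*(-9 - 33/2) = ((⅓)*4)*(-51/2) = (4/3)*(-51/2) = -34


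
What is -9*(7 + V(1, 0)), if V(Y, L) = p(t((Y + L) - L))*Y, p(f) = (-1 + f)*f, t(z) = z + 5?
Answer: -333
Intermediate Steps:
t(z) = 5 + z
p(f) = f*(-1 + f)
V(Y, L) = Y*(4 + Y)*(5 + Y) (V(Y, L) = ((5 + ((Y + L) - L))*(-1 + (5 + ((Y + L) - L))))*Y = ((5 + ((L + Y) - L))*(-1 + (5 + ((L + Y) - L))))*Y = ((5 + Y)*(-1 + (5 + Y)))*Y = ((5 + Y)*(4 + Y))*Y = ((4 + Y)*(5 + Y))*Y = Y*(4 + Y)*(5 + Y))
-9*(7 + V(1, 0)) = -9*(7 + 1*(4 + 1)*(5 + 1)) = -9*(7 + 1*5*6) = -9*(7 + 30) = -9*37 = -333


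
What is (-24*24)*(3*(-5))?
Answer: 8640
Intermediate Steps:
(-24*24)*(3*(-5)) = -576*(-15) = 8640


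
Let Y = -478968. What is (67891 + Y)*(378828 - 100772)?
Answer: -114302426312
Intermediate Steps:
(67891 + Y)*(378828 - 100772) = (67891 - 478968)*(378828 - 100772) = -411077*278056 = -114302426312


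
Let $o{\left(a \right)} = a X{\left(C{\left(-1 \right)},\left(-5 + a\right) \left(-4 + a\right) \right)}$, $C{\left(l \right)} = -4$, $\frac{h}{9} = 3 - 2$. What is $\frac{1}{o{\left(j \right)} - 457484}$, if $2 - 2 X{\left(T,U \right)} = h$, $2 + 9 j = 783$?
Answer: $- \frac{18}{8240179} \approx -2.1844 \cdot 10^{-6}$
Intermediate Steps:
$j = \frac{781}{9}$ ($j = - \frac{2}{9} + \frac{1}{9} \cdot 783 = - \frac{2}{9} + 87 = \frac{781}{9} \approx 86.778$)
$h = 9$ ($h = 9 \left(3 - 2\right) = 9 \cdot 1 = 9$)
$X{\left(T,U \right)} = - \frac{7}{2}$ ($X{\left(T,U \right)} = 1 - \frac{9}{2} = - \frac{7}{2}$)
$o{\left(a \right)} = - \frac{7 a}{2}$ ($o{\left(a \right)} = a \left(- \frac{7}{2}\right) = - \frac{7 a}{2}$)
$\frac{1}{o{\left(j \right)} - 457484} = \frac{1}{\left(- \frac{7}{2}\right) \frac{781}{9} - 457484} = \frac{1}{- \frac{5467}{18} - 457484} = \frac{1}{- \frac{8240179}{18}} = - \frac{18}{8240179}$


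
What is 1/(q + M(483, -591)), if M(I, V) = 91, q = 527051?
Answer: 1/527142 ≈ 1.8970e-6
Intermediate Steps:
1/(q + M(483, -591)) = 1/(527051 + 91) = 1/527142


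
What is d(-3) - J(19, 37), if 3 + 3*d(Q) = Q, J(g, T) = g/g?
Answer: -3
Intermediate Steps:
J(g, T) = 1
d(Q) = -1 + Q/3
d(-3) - J(19, 37) = (-1 + (1/3)*(-3)) - 1*1 = (-1 - 1) - 1 = -2 - 1 = -3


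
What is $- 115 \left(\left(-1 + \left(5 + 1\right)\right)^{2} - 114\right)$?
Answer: $10235$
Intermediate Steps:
$- 115 \left(\left(-1 + \left(5 + 1\right)\right)^{2} - 114\right) = - 115 \left(\left(-1 + 6\right)^{2} - 114\right) = - 115 \left(5^{2} - 114\right) = - 115 \left(25 - 114\right) = \left(-115\right) \left(-89\right) = 10235$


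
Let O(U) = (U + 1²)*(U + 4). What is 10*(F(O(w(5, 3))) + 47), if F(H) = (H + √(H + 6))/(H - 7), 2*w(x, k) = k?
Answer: 13240/27 + 20*√79/27 ≈ 496.95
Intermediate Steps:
w(x, k) = k/2
O(U) = (1 + U)*(4 + U) (O(U) = (U + 1)*(4 + U) = (1 + U)*(4 + U))
F(H) = (H + √(6 + H))/(-7 + H)
10*(F(O(w(5, 3))) + 47) = 10*(((4 + ((½)*3)² + 5*((½)*3)) + √(6 + (4 + ((½)*3)² + 5*((½)*3))))/(-7 + (4 + ((½)*3)² + 5*((½)*3))) + 47) = 10*(((4 + (3/2)² + 5*(3/2)) + √(6 + (4 + (3/2)² + 5*(3/2))))/(-7 + (4 + (3/2)² + 5*(3/2))) + 47) = 10*(((4 + 9/4 + 15/2) + √(6 + (4 + 9/4 + 15/2)))/(-7 + (4 + 9/4 + 15/2)) + 47) = 10*((55/4 + √(6 + 55/4))/(-7 + 55/4) + 47) = 10*((55/4 + √(79/4))/(27/4) + 47) = 10*(4*(55/4 + √79/2)/27 + 47) = 10*((55/27 + 2*√79/27) + 47) = 10*(1324/27 + 2*√79/27) = 13240/27 + 20*√79/27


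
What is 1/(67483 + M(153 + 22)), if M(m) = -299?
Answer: 1/67184 ≈ 1.4884e-5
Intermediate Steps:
1/(67483 + M(153 + 22)) = 1/(67483 - 299) = 1/67184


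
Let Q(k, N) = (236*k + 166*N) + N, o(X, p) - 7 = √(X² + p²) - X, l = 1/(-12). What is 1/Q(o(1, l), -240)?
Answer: -347976/13453639319 - 177*√145/13453639319 ≈ -2.6023e-5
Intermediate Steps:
l = -1/12 ≈ -0.083333
o(X, p) = 7 + √(X² + p²) - X (o(X, p) = 7 + (√(X² + p²) - X) = 7 + √(X² + p²) - X)
Q(k, N) = 167*N + 236*k (Q(k, N) = (166*N + 236*k) + N = 167*N + 236*k)
1/Q(o(1, l), -240) = 1/(167*(-240) + 236*(7 + √(1² + (-1/12)²) - 1*1)) = 1/(-40080 + 236*(7 + √(1 + 1/144) - 1)) = 1/(-40080 + 236*(7 + √(145/144) - 1)) = 1/(-40080 + 236*(7 + √145/12 - 1)) = 1/(-40080 + 236*(6 + √145/12)) = 1/(-40080 + (1416 + 59*√145/3)) = 1/(-38664 + 59*√145/3)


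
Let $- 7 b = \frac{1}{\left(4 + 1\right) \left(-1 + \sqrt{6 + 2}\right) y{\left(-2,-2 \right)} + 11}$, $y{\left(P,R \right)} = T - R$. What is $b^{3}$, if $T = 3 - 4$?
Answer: $\frac{477}{189119224} - \frac{55 \sqrt{2}}{27017032} \approx -3.5677 \cdot 10^{-7}$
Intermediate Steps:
$T = -1$ ($T = 3 - 4 = -1$)
$y{\left(P,R \right)} = -1 - R$
$b = - \frac{1}{7 \left(6 + 10 \sqrt{2}\right)}$ ($b = - \frac{1}{7 \left(\left(4 + 1\right) \left(-1 + \sqrt{6 + 2}\right) \left(-1 - -2\right) + 11\right)} = - \frac{1}{7 \left(5 \left(-1 + \sqrt{8}\right) \left(-1 + 2\right) + 11\right)} = - \frac{1}{7 \left(5 \left(-1 + 2 \sqrt{2}\right) 1 + 11\right)} = - \frac{1}{7 \left(5 \left(-1 + 2 \sqrt{2}\right) + 11\right)} = - \frac{1}{7 \left(\left(-5 + 10 \sqrt{2}\right) + 11\right)} = - \frac{1}{7 \left(6 + 10 \sqrt{2}\right)} \approx -0.0070925$)
$b^{3} = \left(\frac{3}{574} - \frac{5 \sqrt{2}}{574}\right)^{3}$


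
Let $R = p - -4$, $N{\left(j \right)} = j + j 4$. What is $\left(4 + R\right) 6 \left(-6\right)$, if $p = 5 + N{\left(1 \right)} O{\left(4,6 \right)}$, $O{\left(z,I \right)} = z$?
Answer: $-1188$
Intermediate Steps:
$N{\left(j \right)} = 5 j$ ($N{\left(j \right)} = j + 4 j = 5 j$)
$p = 25$ ($p = 5 + 5 \cdot 1 \cdot 4 = 5 + 5 \cdot 4 = 5 + 20 = 25$)
$R = 29$ ($R = 25 - -4 = 25 + 4 = 29$)
$\left(4 + R\right) 6 \left(-6\right) = \left(4 + 29\right) 6 \left(-6\right) = 33 \cdot 6 \left(-6\right) = 198 \left(-6\right) = -1188$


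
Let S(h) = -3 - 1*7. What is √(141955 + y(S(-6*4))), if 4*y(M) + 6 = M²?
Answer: √567914/2 ≈ 376.80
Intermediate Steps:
S(h) = -10 (S(h) = -3 - 7 = -10)
y(M) = -3/2 + M²/4
√(141955 + y(S(-6*4))) = √(141955 + (-3/2 + (¼)*(-10)²)) = √(141955 + (-3/2 + (¼)*100)) = √(141955 + (-3/2 + 25)) = √(141955 + 47/2) = √(283957/2) = √567914/2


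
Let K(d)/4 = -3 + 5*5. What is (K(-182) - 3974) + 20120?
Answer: 16234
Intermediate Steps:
K(d) = 88 (K(d) = 4*(-3 + 5*5) = 4*(-3 + 25) = 4*22 = 88)
(K(-182) - 3974) + 20120 = (88 - 3974) + 20120 = -3886 + 20120 = 16234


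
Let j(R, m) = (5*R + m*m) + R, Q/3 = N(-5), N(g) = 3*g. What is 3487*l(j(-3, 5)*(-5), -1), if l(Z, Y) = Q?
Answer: -156915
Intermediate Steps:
Q = -45 (Q = 3*(3*(-5)) = 3*(-15) = -45)
j(R, m) = m² + 6*R (j(R, m) = (5*R + m²) + R = (m² + 5*R) + R = m² + 6*R)
l(Z, Y) = -45
3487*l(j(-3, 5)*(-5), -1) = 3487*(-45) = -156915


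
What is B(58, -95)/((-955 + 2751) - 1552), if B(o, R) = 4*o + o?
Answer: 145/122 ≈ 1.1885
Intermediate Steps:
B(o, R) = 5*o
B(58, -95)/((-955 + 2751) - 1552) = (5*58)/((-955 + 2751) - 1552) = 290/(1796 - 1552) = 290/244 = 290*(1/244) = 145/122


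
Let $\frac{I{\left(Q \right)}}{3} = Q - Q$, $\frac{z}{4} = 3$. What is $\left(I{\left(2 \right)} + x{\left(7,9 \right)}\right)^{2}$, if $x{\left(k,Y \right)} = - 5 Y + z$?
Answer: $1089$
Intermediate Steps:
$z = 12$ ($z = 4 \cdot 3 = 12$)
$I{\left(Q \right)} = 0$ ($I{\left(Q \right)} = 3 \left(Q - Q\right) = 3 \cdot 0 = 0$)
$x{\left(k,Y \right)} = 12 - 5 Y$ ($x{\left(k,Y \right)} = - 5 Y + 12 = 12 - 5 Y$)
$\left(I{\left(2 \right)} + x{\left(7,9 \right)}\right)^{2} = \left(0 + \left(12 - 45\right)\right)^{2} = \left(0 - 33\right)^{2} = \left(-33\right)^{2} = 1089$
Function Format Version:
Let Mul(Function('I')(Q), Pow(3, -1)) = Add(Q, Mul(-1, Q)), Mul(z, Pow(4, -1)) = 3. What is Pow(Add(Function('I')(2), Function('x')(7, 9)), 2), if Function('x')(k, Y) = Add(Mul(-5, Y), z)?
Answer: 1089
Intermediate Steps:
z = 12 (z = Mul(4, 3) = 12)
Function('I')(Q) = 0 (Function('I')(Q) = Mul(3, Add(Q, Mul(-1, Q))) = Mul(3, 0) = 0)
Function('x')(k, Y) = Add(12, Mul(-5, Y)) (Function('x')(k, Y) = Add(Mul(-5, Y), 12) = Add(12, Mul(-5, Y)))
Pow(Add(Function('I')(2), Function('x')(7, 9)), 2) = Pow(Add(0, Add(12, Mul(-5, 9))), 2) = Pow(Add(0, Add(12, -45)), 2) = Pow(Add(0, -33), 2) = Pow(-33, 2) = 1089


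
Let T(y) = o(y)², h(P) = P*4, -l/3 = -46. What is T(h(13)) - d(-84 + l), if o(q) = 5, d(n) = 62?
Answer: -37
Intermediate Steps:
l = 138 (l = -3*(-46) = 138)
h(P) = 4*P
T(y) = 25 (T(y) = 5² = 25)
T(h(13)) - d(-84 + l) = 25 - 1*62 = 25 - 62 = -37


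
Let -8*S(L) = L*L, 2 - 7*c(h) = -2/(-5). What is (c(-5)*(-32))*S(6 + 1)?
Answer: 224/5 ≈ 44.800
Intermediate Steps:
c(h) = 8/35 (c(h) = 2/7 - (-2)/(7*(-5)) = 2/7 - (-2)*(-1)/(7*5) = 2/7 - 1/7*2/5 = 2/7 - 2/35 = 8/35)
S(L) = -L**2/8 (S(L) = -L*L/8 = -L**2/8)
(c(-5)*(-32))*S(6 + 1) = ((8/35)*(-32))*(-(6 + 1)**2/8) = -(-32)*7**2/35 = -(-32)*49/35 = -256/35*(-49/8) = 224/5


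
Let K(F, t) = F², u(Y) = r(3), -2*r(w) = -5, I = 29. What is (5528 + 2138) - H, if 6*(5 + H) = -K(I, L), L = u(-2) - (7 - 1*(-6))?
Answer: 46867/6 ≈ 7811.2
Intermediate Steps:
r(w) = 5/2 (r(w) = -½*(-5) = 5/2)
u(Y) = 5/2
L = -21/2 (L = 5/2 - (7 - 1*(-6)) = 5/2 - (7 + 6) = 5/2 - 1*13 = 5/2 - 13 = -21/2 ≈ -10.500)
H = -871/6 (H = -5 + (-1*29²)/6 = -5 + (-1*841)/6 = -5 + (⅙)*(-841) = -5 - 841/6 = -871/6 ≈ -145.17)
(5528 + 2138) - H = (5528 + 2138) - 1*(-871/6) = 7666 + 871/6 = 46867/6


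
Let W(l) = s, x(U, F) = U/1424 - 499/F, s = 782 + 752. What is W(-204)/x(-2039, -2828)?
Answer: -1544382112/1263929 ≈ -1221.9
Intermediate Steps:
s = 1534
x(U, F) = -499/F + U/1424 (x(U, F) = U*(1/1424) - 499/F = U/1424 - 499/F = -499/F + U/1424)
W(l) = 1534
W(-204)/x(-2039, -2828) = 1534/(-499/(-2828) + (1/1424)*(-2039)) = 1534/(-499*(-1/2828) - 2039/1424) = 1534/(499/2828 - 2039/1424) = 1534/(-1263929/1006768) = 1534*(-1006768/1263929) = -1544382112/1263929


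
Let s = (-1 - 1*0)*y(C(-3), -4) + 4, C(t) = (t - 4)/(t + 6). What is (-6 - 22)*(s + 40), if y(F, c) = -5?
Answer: -1372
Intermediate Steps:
C(t) = (-4 + t)/(6 + t)
s = 9 (s = (-1 - 1*0)*(-5) + 4 = (-1 + 0)*(-5) + 4 = -1*(-5) + 4 = 5 + 4 = 9)
(-6 - 22)*(s + 40) = (-6 - 22)*(9 + 40) = -28*49 = -1372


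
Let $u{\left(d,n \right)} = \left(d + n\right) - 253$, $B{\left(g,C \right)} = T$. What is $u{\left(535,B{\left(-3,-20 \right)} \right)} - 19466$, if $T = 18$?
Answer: $-19166$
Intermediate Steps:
$B{\left(g,C \right)} = 18$
$u{\left(d,n \right)} = -253 + d + n$
$u{\left(535,B{\left(-3,-20 \right)} \right)} - 19466 = \left(-253 + 535 + 18\right) - 19466 = 300 - 19466 = -19166$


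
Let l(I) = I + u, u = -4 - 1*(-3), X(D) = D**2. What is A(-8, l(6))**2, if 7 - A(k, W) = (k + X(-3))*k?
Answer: 225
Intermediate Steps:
u = -1 (u = -4 + 3 = -1)
l(I) = -1 + I (l(I) = I - 1 = -1 + I)
A(k, W) = 7 - k*(9 + k) (A(k, W) = 7 - (k + (-3)**2)*k = 7 - (k + 9)*k = 7 - (9 + k)*k = 7 - k*(9 + k))
A(-8, l(6))**2 = (7 - 1*(-8)**2 - 9*(-8))**2 = (7 - 1*64 + 72)**2 = (7 - 64 + 72)**2 = 15**2 = 225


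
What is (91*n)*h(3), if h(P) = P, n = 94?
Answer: 25662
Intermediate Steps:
(91*n)*h(3) = (91*94)*3 = 8554*3 = 25662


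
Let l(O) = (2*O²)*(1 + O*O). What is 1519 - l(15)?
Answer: -100181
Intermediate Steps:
l(O) = 2*O²*(1 + O²) (l(O) = (2*O²)*(1 + O²) = 2*O²*(1 + O²))
1519 - l(15) = 1519 - 2*15²*(1 + 15²) = 1519 - 2*225*(1 + 225) = 1519 - 2*225*226 = 1519 - 1*101700 = 1519 - 101700 = -100181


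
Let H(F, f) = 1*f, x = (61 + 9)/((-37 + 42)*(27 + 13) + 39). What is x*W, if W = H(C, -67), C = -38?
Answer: -4690/239 ≈ -19.623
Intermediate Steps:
x = 70/239 (x = 70/(5*40 + 39) = 70/(200 + 39) = 70/239 ≈ 0.29289)
H(F, f) = f
W = -67
x*W = (70/239)*(-67) = -4690/239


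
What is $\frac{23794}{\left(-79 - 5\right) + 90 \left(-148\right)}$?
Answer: $- \frac{11897}{6702} \approx -1.7751$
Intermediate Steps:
$\frac{23794}{\left(-79 - 5\right) + 90 \left(-148\right)} = \frac{23794}{-84 - 13320} = \frac{23794}{-13404} = 23794 \left(- \frac{1}{13404}\right) = - \frac{11897}{6702}$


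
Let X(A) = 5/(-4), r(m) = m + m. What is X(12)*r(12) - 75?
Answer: -105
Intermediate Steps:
r(m) = 2*m
X(A) = -5/4 (X(A) = 5*(-¼) = -5/4)
X(12)*r(12) - 75 = -5*12/2 - 75 = -5/4*24 - 75 = -30 - 75 = -105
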